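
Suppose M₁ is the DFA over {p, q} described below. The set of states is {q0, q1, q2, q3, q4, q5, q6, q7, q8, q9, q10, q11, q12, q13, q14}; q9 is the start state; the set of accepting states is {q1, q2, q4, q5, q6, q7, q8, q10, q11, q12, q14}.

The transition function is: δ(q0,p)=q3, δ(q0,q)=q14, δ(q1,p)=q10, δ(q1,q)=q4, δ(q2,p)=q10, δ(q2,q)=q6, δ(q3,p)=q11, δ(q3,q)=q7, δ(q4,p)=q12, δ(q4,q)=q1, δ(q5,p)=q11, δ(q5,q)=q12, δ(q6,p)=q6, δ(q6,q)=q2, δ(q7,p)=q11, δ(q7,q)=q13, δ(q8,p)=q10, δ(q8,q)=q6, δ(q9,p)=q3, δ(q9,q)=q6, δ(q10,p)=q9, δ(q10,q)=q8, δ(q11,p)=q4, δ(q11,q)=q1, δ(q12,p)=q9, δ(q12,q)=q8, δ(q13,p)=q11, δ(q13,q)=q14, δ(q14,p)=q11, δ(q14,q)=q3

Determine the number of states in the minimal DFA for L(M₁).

8

States {q0,q5} cannot be reached from the start state, so discard them.
Initial partition by acceptance: {q1,q2,q4,q6,q7,q8,q10,q11,q12,q14} | {q3,q9,q13}.
On input p, block {q1,q2,q4,q6,q7,q8,q10,q11,q12,q14} splits into {q1,q2,q4,q6,q7,q8,q11,q14} and {q10,q12}.
Split {q1,q2,q4,q6,q7,q8,q11,q14} by δ(·,p) → {q1,q2,q4,q8} and {q6,q7,q11,q14}.
Split {q1,q2,q4,q8} by δ(·,q) → {q1,q4} and {q2,q8}.
On input p, block {q3,q9,q13} splits into {q3,q13} and {q9}.
Split {q6,q7,q11,q14} by δ(·,p) → {q6,q7,q14} and {q11}.
On input p, block {q6,q7,q14} splits into {q7,q14} and {q6}.
The partition is now stable with 8 blocks: {q1,q4} | {q3,q13} | {q10,q12} | {q7,q14} | {q2,q8} | {q9} | {q11} | {q6}.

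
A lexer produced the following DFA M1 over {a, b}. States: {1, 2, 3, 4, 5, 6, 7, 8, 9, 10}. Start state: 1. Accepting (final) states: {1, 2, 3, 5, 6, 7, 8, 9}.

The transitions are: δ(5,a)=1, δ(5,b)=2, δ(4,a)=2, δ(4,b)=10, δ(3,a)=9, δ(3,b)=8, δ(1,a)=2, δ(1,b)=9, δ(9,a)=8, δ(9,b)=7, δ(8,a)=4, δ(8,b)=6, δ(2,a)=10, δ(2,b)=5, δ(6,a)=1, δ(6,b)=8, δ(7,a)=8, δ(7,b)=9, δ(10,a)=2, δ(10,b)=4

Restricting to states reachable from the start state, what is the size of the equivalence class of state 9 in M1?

First remove the unreachable states {3}; 9 states remain.
Start with accepting vs non-accepting: {1,2,5,6,7,8,9} | {4,10}.
Split {1,2,5,6,7,8,9} by δ(·,a) → {1,5,6,7,9} and {2,8}.
On input a, block {1,5,6,7,9} splits into {1,7,9} and {5,6}.
The partition is now stable with 4 blocks: {1,7,9} | {4,10} | {2,8} | {5,6}.
The equivalence class containing 9 is {1,7,9}, of size 3.

3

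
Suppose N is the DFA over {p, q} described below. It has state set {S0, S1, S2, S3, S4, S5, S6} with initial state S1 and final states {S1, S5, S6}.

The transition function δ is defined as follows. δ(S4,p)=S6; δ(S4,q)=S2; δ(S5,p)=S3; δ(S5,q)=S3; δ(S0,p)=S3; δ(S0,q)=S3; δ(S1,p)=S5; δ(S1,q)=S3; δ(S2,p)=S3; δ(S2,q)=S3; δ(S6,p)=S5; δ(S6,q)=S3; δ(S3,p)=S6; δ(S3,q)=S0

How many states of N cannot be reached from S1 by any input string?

BFS from S1 reaches {S0, S1, S3, S5, S6}; the 2 state(s) S2, S4 are never visited.

2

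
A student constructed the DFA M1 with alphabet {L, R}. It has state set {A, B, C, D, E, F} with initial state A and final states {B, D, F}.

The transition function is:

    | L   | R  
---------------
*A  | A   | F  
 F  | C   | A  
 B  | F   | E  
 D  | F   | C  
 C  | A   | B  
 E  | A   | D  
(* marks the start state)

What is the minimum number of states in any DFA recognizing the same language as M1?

All states are reachable from the start state.
P0 = {B,D,F} | {A,C,E}.
Split {B,D,F} by δ(·,L) → {B,D} and {F}.
Refine {A,C,E} on symbol R: members go to different blocks, giving {C,E} and {A}.
Stable partition: {B,D} | {C,E} | {F} | {A} — 4 equivalence classes.

4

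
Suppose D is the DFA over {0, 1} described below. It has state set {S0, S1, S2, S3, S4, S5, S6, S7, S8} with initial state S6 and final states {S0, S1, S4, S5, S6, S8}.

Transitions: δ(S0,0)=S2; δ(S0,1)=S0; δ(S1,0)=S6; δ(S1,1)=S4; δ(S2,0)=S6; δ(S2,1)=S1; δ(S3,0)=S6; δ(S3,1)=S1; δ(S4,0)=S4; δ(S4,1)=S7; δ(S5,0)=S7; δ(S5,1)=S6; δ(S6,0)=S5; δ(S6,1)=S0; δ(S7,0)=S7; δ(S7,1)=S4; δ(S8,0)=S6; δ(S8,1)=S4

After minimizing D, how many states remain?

States {S3,S8} cannot be reached from the start state, so discard them.
Start with accepting vs non-accepting: {S0,S1,S4,S5,S6} | {S2,S7}.
On input 0, block {S0,S1,S4,S5,S6} splits into {S1,S4,S6} and {S0,S5}.
On input 0, block {S1,S4,S6} splits into {S1,S4} and {S6}.
On input 0, block {S1,S4} splits into {S1} and {S4}.
Refine {S2,S7} on symbol 0: members go to different blocks, giving {S2} and {S7}.
Refine {S0,S5} on symbol 0: members go to different blocks, giving {S0} and {S5}.
Stable partition: {S1} | {S2} | {S0} | {S6} | {S4} | {S7} | {S5} — 7 equivalence classes.

7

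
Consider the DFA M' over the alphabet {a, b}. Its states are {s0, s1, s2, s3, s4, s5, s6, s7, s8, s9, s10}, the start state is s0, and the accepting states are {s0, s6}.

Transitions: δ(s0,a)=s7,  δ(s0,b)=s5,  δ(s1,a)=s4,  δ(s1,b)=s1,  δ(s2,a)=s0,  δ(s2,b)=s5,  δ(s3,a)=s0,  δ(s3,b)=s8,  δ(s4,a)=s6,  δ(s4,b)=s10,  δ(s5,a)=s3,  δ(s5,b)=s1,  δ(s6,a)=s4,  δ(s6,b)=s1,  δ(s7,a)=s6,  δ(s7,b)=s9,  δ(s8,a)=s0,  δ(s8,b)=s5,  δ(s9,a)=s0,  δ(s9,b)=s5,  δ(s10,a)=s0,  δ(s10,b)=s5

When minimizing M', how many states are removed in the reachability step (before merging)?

BFS from s0 reaches {s0, s1, s3, s4, s5, s6, s7, s8, s9, s10}; the 1 state(s) s2 are never visited.

1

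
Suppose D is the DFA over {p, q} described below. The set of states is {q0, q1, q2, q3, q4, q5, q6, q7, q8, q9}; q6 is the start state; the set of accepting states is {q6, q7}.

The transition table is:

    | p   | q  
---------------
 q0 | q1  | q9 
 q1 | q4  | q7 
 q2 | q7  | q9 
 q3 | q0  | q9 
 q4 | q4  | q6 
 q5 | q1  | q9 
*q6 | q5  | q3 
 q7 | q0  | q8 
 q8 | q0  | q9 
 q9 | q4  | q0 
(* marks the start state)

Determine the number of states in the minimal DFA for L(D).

4

First remove the unreachable states {q2}; 9 states remain.
Initial partition by acceptance: {q6,q7} | {q0,q1,q3,q4,q5,q8,q9}.
Split {q0,q1,q3,q4,q5,q8,q9} by δ(·,q) → {q0,q3,q5,q8,q9} and {q1,q4}.
Split {q0,q3,q5,q8,q9} by δ(·,p) → {q0,q5,q9} and {q3,q8}.
No further refinement is possible. Final partition (4 blocks): {q6,q7} | {q0,q5,q9} | {q1,q4} | {q3,q8}.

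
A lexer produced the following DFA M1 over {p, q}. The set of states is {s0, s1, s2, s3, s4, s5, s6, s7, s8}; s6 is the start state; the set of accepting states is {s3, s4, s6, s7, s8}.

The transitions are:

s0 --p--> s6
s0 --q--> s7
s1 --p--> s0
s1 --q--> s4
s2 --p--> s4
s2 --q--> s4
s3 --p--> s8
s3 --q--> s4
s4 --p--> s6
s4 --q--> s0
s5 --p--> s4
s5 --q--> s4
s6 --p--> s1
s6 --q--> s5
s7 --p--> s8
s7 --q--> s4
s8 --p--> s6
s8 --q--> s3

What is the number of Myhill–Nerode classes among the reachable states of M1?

7

Reachable states from the start: {s0,s1,s3,s4,s5,s6,s7,s8}. Unreachable: {s2} — drop them.
Start with accepting vs non-accepting: {s3,s4,s6,s7,s8} | {s0,s1,s5}.
Refine {s3,s4,s6,s7,s8} on symbol p: members go to different blocks, giving {s3,s4,s7,s8} and {s6}.
Refine {s3,s4,s7,s8} on symbol p: members go to different blocks, giving {s3,s7} and {s4,s8}.
On input p, block {s0,s1,s5} splits into {s0} and {s1} and {s5}.
Split {s4,s8} by δ(·,q) → {s4} and {s8}.
Stable partition: {s3,s7} | {s0} | {s6} | {s4} | {s1} | {s5} | {s8} — 7 equivalence classes.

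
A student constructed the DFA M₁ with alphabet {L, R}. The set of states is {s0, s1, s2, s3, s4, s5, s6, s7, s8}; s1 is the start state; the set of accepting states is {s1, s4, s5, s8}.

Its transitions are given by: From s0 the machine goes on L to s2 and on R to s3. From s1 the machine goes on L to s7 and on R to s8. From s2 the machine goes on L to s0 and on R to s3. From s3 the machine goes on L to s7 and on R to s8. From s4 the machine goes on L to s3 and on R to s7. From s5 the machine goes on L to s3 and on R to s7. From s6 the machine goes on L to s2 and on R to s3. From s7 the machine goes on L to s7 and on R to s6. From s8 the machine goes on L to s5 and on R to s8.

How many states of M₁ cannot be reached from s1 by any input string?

1

BFS from s1 reaches {s0, s1, s2, s3, s5, s6, s7, s8}; the 1 state(s) s4 are never visited.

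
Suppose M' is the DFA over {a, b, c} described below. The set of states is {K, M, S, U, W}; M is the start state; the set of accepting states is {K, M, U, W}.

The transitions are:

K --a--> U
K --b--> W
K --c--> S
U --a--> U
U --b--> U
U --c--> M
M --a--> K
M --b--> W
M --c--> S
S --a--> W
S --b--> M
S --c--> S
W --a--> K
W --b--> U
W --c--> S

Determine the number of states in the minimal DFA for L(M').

All states are reachable from the start state.
Start with accepting vs non-accepting: {K,M,U,W} | {S}.
Refine {K,M,U,W} on symbol c: members go to different blocks, giving {K,M,W} and {U}.
On input a, block {K,M,W} splits into {M,W} and {K}.
Split {M,W} by δ(·,b) → {M} and {W}.
No further refinement is possible. Final partition (5 blocks): {M} | {S} | {U} | {K} | {W}.

5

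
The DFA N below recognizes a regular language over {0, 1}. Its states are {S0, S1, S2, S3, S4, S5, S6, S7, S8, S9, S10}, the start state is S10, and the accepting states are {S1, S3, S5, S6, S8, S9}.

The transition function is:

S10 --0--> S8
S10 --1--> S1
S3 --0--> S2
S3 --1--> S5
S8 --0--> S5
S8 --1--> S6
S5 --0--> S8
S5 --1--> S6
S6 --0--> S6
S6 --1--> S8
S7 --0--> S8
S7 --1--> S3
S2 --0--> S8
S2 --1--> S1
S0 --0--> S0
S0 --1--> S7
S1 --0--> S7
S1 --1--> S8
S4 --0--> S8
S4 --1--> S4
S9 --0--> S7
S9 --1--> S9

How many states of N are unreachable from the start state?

No path from S10 leads to S0, S4, S9; the other 8 states are all reachable.

3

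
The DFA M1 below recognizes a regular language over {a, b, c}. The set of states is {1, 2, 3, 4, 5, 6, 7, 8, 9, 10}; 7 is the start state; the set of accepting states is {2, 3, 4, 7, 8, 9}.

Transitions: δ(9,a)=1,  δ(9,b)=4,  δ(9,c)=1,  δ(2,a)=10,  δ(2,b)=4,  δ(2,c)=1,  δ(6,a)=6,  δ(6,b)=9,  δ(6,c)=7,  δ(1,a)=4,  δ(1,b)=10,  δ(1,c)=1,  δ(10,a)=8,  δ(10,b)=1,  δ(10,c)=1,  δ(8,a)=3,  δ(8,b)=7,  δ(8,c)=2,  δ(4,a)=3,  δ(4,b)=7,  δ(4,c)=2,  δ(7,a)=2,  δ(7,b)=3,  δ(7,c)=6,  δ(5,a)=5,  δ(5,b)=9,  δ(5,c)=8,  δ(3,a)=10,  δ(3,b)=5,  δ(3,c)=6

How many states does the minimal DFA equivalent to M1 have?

7

Start with accepting vs non-accepting: {2,3,4,7,8,9} | {1,5,6,10}.
On input a, block {2,3,4,7,8,9} splits into {2,3,9} and {4,7,8}.
Refine {2,3,9} on symbol b: members go to different blocks, giving {2,9} and {3}.
Split {1,5,6,10} by δ(·,a) → {1,10} and {5,6}.
Refine {4,7,8} on symbol a: members go to different blocks, giving {4,8} and {7}.
Refine {5,6} on symbol c: members go to different blocks, giving {5} and {6}.
Stable partition: {2,9} | {1,10} | {4,8} | {3} | {5} | {7} | {6} — 7 equivalence classes.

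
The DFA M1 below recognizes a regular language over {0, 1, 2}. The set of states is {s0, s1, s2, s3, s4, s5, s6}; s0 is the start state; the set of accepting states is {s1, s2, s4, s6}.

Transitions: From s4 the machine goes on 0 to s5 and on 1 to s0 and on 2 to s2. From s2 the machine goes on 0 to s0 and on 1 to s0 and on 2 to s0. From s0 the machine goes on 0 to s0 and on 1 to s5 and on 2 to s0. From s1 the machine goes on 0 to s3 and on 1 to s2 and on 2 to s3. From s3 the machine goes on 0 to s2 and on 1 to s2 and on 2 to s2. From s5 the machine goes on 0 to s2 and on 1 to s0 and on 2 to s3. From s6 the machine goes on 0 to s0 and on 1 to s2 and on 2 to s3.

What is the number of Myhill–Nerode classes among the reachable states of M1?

4

First remove the unreachable states {s1,s4,s6}; 4 states remain.
Initial partition by acceptance: {s2} | {s0,s3,s5}.
Split {s0,s3,s5} by δ(·,0) → {s3,s5} and {s0}.
On input 1, block {s3,s5} splits into {s3} and {s5}.
Stable partition: {s2} | {s3} | {s0} | {s5} — 4 equivalence classes.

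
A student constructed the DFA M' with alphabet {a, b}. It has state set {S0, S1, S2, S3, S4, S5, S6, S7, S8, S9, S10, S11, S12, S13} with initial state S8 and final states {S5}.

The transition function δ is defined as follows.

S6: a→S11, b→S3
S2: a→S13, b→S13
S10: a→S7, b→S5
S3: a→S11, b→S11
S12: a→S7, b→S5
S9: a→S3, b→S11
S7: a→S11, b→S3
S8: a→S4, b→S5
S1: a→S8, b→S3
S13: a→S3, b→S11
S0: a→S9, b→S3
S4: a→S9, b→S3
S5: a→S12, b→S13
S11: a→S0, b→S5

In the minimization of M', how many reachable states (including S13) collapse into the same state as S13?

2

States {S1,S2,S6,S10} cannot be reached from the start state, so discard them.
Initial partition by acceptance: {S5} | {S0,S3,S4,S7,S8,S9,S11,S12,S13}.
Refine {S0,S3,S4,S7,S8,S9,S11,S12,S13} on symbol b: members go to different blocks, giving {S0,S3,S4,S7,S9,S13} and {S8,S11,S12}.
On input a, block {S0,S3,S4,S7,S9,S13} splits into {S0,S4,S9,S13} and {S3,S7}.
Refine {S0,S4,S9,S13} on symbol a: members go to different blocks, giving {S0,S4} and {S9,S13}.
On input a, block {S8,S11,S12} splits into {S8,S11} and {S12}.
On input b, block {S3,S7} splits into {S3} and {S7}.
The partition is now stable with 7 blocks: {S5} | {S0,S4} | {S8,S11} | {S3} | {S9,S13} | {S12} | {S7}.
State S13 belongs to the block {S9,S13}, which has 2 states.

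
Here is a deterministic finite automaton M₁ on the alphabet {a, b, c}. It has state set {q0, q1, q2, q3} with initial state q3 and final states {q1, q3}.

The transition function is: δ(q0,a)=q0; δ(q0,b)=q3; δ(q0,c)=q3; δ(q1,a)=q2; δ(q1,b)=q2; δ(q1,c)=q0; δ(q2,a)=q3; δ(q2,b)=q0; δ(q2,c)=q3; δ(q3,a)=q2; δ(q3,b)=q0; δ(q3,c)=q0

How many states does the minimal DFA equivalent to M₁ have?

First remove the unreachable states {q1}; 3 states remain.
Start with accepting vs non-accepting: {q3} | {q0,q2}.
Refine {q0,q2} on symbol a: members go to different blocks, giving {q0} and {q2}.
No further refinement is possible. Final partition (3 blocks): {q3} | {q0} | {q2}.

3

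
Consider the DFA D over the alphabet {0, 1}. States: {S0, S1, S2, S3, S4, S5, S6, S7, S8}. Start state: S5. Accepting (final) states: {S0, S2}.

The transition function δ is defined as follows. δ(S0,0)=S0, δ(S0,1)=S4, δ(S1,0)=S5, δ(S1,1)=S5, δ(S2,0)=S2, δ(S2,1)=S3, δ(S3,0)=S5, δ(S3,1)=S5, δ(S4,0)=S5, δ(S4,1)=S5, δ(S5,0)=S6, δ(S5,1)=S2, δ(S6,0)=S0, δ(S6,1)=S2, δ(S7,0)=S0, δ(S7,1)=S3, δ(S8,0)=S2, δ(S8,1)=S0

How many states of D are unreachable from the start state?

No path from S5 leads to S1, S7, S8; the other 6 states are all reachable.

3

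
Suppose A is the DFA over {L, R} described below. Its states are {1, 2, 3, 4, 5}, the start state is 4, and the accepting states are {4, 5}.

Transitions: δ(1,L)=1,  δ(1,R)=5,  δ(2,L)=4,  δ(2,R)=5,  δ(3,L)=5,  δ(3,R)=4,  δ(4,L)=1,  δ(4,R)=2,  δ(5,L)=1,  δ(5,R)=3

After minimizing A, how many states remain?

Start with accepting vs non-accepting: {4,5} | {1,2,3}.
Refine {1,2,3} on symbol L: members go to different blocks, giving {2,3} and {1}.
No further refinement is possible. Final partition (3 blocks): {4,5} | {2,3} | {1}.

3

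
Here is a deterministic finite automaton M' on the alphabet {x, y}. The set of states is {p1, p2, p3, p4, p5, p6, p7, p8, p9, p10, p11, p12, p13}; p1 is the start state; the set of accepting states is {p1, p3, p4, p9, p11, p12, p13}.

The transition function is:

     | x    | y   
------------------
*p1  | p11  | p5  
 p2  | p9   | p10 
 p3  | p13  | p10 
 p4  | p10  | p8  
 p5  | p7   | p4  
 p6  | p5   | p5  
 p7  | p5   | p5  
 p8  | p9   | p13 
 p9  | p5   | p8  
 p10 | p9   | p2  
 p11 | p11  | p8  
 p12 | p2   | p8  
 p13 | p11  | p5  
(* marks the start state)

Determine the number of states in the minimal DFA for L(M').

8

States {p3,p6,p12} cannot be reached from the start state, so discard them.
P0 = {p1,p4,p9,p11,p13} | {p2,p5,p7,p8,p10}.
On input x, block {p1,p4,p9,p11,p13} splits into {p1,p11,p13} and {p4,p9}.
On input x, block {p2,p5,p7,p8,p10} splits into {p2,p8,p10} and {p5,p7}.
On input y, block {p1,p11,p13} splits into {p1,p13} and {p11}.
Refine {p2,p8,p10} on symbol y: members go to different blocks, giving {p2,p10} and {p8}.
Split {p4,p9} by δ(·,x) → {p4} and {p9}.
On input y, block {p5,p7} splits into {p5} and {p7}.
Stable partition: {p1,p13} | {p2,p10} | {p4} | {p5} | {p11} | {p8} | {p9} | {p7} — 8 equivalence classes.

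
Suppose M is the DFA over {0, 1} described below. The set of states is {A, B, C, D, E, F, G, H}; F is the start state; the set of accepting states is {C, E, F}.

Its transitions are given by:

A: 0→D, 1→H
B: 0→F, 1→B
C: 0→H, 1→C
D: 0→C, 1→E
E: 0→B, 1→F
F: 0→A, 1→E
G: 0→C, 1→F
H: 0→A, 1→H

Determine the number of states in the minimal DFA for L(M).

7

Reachable states from the start: {A,B,C,D,E,F,H}. Unreachable: {G} — drop them.
Initial partition by acceptance: {C,E,F} | {A,B,D,H}.
Refine {A,B,D,H} on symbol 0: members go to different blocks, giving {A,H} and {B,D}.
Refine {C,E,F} on symbol 0: members go to different blocks, giving {C,F} and {E}.
On input 1, block {C,F} splits into {C} and {F}.
Refine {A,H} on symbol 0: members go to different blocks, giving {A} and {H}.
On input 0, block {B,D} splits into {B} and {D}.
Stable partition: {C} | {A} | {B} | {E} | {F} | {H} | {D} — 7 equivalence classes.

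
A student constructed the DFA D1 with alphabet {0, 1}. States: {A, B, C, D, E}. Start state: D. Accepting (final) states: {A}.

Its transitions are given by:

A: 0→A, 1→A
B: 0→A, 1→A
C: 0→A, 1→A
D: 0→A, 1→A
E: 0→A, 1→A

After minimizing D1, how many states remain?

Reachable states from the start: {A,D}. Unreachable: {B,C,E} — drop them.
P0 = {A} | {D}.
The partition is now stable with 2 blocks: {A} | {D}.

2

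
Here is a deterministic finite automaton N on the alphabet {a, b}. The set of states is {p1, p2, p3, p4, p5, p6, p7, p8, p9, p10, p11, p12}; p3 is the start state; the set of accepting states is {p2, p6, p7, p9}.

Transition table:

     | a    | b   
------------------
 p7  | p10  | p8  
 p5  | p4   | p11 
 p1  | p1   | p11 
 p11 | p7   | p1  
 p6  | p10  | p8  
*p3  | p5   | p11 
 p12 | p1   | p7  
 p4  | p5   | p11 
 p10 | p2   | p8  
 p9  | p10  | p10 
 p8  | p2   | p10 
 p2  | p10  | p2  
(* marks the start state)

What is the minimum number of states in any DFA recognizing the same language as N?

5

States {p6,p9,p12} cannot be reached from the start state, so discard them.
Start with accepting vs non-accepting: {p2,p7} | {p1,p3,p4,p5,p8,p10,p11}.
Refine {p2,p7} on symbol b: members go to different blocks, giving {p2} and {p7}.
Refine {p1,p3,p4,p5,p8,p10,p11} on symbol a: members go to different blocks, giving {p1,p3,p4,p5} and {p8,p10} and {p11}.
Stable partition: {p2} | {p1,p3,p4,p5} | {p7} | {p8,p10} | {p11} — 5 equivalence classes.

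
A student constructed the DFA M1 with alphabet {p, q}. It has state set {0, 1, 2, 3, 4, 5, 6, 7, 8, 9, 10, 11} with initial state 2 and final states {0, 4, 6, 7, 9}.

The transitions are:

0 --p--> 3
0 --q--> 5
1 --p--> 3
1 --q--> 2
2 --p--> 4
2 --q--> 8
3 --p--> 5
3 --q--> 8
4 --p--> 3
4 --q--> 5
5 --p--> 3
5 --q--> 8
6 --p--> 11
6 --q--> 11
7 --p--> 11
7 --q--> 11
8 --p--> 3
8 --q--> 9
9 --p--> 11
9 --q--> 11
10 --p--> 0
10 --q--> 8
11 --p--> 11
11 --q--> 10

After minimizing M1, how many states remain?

6

States {1,6,7} cannot be reached from the start state, so discard them.
Start with accepting vs non-accepting: {0,4,9} | {2,3,5,8,10,11}.
On input p, block {2,3,5,8,10,11} splits into {3,5,8,11} and {2,10}.
Refine {3,5,8,11} on symbol q: members go to different blocks, giving {3,5} and {8} and {11}.
On input p, block {0,4,9} splits into {0,4} and {9}.
No further refinement is possible. Final partition (6 blocks): {0,4} | {3,5} | {2,10} | {8} | {11} | {9}.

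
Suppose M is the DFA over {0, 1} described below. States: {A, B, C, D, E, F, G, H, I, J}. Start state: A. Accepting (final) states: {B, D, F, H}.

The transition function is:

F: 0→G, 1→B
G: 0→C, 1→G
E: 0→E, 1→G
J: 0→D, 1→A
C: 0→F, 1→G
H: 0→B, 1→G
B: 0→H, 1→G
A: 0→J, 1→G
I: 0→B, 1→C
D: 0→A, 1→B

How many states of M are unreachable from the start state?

2

No path from A leads to E, I; the other 8 states are all reachable.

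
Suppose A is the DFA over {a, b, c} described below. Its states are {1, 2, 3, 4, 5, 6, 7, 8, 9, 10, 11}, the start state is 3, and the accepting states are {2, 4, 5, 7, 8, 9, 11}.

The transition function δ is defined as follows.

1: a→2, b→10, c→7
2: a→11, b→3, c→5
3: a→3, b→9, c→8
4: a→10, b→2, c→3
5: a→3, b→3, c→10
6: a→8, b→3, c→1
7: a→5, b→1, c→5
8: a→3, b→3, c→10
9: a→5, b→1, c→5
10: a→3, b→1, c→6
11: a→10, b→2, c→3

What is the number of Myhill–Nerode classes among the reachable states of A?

First remove the unreachable states {4}; 10 states remain.
Initial partition by acceptance: {2,5,7,8,9,11} | {1,3,6,10}.
On input a, block {2,5,7,8,9,11} splits into {2,7,9} and {5,8,11}.
Refine {1,3,6,10} on symbol a: members go to different blocks, giving {3,10} and {1} and {6}.
On input b, block {2,7,9} splits into {7,9} and {2}.
On input b, block {3,10} splits into {3} and {10}.
Refine {5,8,11} on symbol a: members go to different blocks, giving {5,8} and {11}.
The partition is now stable with 8 blocks: {7,9} | {3} | {5,8} | {1} | {6} | {2} | {10} | {11}.

8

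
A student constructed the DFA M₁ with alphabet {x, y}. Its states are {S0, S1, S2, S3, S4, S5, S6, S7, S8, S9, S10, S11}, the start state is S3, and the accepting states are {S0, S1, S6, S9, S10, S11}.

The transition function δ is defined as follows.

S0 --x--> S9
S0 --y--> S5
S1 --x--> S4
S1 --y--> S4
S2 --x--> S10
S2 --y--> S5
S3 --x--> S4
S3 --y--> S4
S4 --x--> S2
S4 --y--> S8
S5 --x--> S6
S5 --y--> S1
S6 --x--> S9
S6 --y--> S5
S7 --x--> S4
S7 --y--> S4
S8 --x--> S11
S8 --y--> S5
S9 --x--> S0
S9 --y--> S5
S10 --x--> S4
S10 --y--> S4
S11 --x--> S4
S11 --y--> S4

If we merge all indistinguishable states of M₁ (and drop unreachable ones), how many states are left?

6

Reachable states from the start: {S0,S1,S2,S3,S4,S5,S6,S8,S9,S10,S11}. Unreachable: {S7} — drop them.
Initial partition by acceptance: {S0,S1,S6,S9,S10,S11} | {S2,S3,S4,S5,S8}.
Refine {S0,S1,S6,S9,S10,S11} on symbol x: members go to different blocks, giving {S0,S6,S9} and {S1,S10,S11}.
On input x, block {S2,S3,S4,S5,S8} splits into {S2,S8} and {S3,S4} and {S5}.
On input x, block {S3,S4} splits into {S3} and {S4}.
The partition is now stable with 6 blocks: {S0,S6,S9} | {S2,S8} | {S1,S10,S11} | {S3} | {S5} | {S4}.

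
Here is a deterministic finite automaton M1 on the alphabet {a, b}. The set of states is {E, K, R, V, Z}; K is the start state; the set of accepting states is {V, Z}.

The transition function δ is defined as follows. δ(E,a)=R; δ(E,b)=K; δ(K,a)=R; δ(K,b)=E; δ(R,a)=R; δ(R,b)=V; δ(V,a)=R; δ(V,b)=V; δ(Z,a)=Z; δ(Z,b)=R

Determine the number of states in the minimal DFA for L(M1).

States {Z} cannot be reached from the start state, so discard them.
Start with accepting vs non-accepting: {V} | {E,K,R}.
On input b, block {E,K,R} splits into {E,K} and {R}.
The partition is now stable with 3 blocks: {V} | {E,K} | {R}.

3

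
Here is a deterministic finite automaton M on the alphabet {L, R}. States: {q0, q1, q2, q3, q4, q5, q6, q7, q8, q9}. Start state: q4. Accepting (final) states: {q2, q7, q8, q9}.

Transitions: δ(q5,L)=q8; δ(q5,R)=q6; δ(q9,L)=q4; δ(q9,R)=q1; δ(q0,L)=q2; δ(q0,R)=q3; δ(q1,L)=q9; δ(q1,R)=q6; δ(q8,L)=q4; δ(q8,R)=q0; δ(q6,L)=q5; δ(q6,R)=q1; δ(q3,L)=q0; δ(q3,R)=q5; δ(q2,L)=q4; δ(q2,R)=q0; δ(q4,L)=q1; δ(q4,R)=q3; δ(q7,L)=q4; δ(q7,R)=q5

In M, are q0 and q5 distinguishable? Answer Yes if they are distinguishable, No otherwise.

No

First remove the unreachable states {q7}; 9 states remain.
Initial partition by acceptance: {q2,q8,q9} | {q0,q1,q3,q4,q5,q6}.
Split {q0,q1,q3,q4,q5,q6} by δ(·,L) → {q0,q1,q5} and {q3,q4,q6}.
Split {q3,q4,q6} by δ(·,R) → {q3,q6} and {q4}.
No further refinement is possible. Final partition (4 blocks): {q2,q8,q9} | {q0,q1,q5} | {q3,q6} | {q4}.
q0 and q5 lie in the same block of the stable partition, so they are equivalent — no string distinguishes them.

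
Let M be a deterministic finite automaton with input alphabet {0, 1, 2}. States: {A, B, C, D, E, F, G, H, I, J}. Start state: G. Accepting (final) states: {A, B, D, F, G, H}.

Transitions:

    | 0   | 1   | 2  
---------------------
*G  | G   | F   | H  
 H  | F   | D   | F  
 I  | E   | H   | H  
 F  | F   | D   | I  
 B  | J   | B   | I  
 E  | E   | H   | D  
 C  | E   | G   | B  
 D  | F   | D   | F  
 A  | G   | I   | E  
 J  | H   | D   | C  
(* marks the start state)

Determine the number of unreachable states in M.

No path from G leads to A, B, C, J; the other 6 states are all reachable.

4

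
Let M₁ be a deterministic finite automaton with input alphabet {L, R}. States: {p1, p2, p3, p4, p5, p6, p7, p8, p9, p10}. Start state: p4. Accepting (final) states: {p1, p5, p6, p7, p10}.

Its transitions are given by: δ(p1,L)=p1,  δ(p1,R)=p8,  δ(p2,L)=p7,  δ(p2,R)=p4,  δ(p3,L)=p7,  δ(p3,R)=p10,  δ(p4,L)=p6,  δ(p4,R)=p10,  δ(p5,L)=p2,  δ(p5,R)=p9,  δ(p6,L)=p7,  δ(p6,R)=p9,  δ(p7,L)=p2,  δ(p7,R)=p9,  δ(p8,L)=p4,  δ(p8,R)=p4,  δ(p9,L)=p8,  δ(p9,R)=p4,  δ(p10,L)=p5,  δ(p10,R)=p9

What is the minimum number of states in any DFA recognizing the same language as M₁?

First remove the unreachable states {p1,p3}; 8 states remain.
P0 = {p5,p6,p7,p10} | {p2,p4,p8,p9}.
Split {p5,p6,p7,p10} by δ(·,L) → {p5,p7} and {p6,p10}.
Refine {p2,p4,p8,p9} on symbol L: members go to different blocks, giving {p8,p9} and {p2} and {p4}.
Split {p8,p9} by δ(·,L) → {p8} and {p9}.
Stable partition: {p5,p7} | {p8} | {p6,p10} | {p2} | {p4} | {p9} — 6 equivalence classes.

6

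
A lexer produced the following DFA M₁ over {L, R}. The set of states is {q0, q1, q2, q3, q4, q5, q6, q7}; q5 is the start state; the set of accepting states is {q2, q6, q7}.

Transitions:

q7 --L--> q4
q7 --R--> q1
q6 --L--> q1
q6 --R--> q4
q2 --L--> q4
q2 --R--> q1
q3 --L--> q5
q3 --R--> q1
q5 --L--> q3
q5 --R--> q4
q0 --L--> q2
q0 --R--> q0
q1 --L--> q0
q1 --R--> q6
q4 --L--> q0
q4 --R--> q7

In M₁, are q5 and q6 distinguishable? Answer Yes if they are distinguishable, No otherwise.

Yes

All states are reachable from the start state.
Start with accepting vs non-accepting: {q2,q6,q7} | {q0,q1,q3,q4,q5}.
Split {q0,q1,q3,q4,q5} by δ(·,L) → {q1,q3,q4,q5} and {q0}.
Refine {q1,q3,q4,q5} on symbol L: members go to different blocks, giving {q1,q4} and {q3,q5}.
No further refinement is possible. Final partition (4 blocks): {q2,q6,q7} | {q1,q4} | {q0} | {q3,q5}.
q5 and q6 end up in different blocks, so they are distinguishable. For instance, the string 'ε' is accepted from only q6.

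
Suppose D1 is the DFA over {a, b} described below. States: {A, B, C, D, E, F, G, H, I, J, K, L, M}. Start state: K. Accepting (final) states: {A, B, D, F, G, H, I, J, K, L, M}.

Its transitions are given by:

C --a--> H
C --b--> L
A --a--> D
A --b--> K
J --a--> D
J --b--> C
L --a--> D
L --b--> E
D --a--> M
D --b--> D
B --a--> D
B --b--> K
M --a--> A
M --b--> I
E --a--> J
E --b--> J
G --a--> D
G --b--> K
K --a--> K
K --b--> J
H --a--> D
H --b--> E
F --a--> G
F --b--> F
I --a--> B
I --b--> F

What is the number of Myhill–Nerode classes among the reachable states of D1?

6

Every state is reachable, so we keep all 13.
P0 = {A,B,D,F,G,H,I,J,K,L,M} | {C,E}.
Refine {A,B,D,F,G,H,I,J,K,L,M} on symbol b: members go to different blocks, giving {A,B,D,F,G,I,K,M} and {H,J,L}.
On input b, block {A,B,D,F,G,I,K,M} splits into {A,B,D,F,G,I,M} and {K}.
Split {A,B,D,F,G,I,M} by δ(·,b) → {D,F,I,M} and {A,B,G}.
On input a, block {D,F,I,M} splits into {F,I,M} and {D}.
The partition is now stable with 6 blocks: {F,I,M} | {C,E} | {H,J,L} | {K} | {A,B,G} | {D}.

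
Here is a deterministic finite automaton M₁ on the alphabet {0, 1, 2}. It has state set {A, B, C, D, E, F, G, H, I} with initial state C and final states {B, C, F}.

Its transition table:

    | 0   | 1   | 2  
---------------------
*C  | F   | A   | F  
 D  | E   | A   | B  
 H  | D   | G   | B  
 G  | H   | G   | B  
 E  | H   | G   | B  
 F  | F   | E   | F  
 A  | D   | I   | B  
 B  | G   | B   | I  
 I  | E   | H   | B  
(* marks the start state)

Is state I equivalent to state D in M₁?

Yes

P0 = {B,C,F} | {A,D,E,G,H,I}.
Split {B,C,F} by δ(·,0) → {C,F} and {B}.
No further refinement is possible. Final partition (3 blocks): {C,F} | {A,D,E,G,H,I} | {B}.
I and D lie in the same block of the stable partition, so they are equivalent — no string distinguishes them.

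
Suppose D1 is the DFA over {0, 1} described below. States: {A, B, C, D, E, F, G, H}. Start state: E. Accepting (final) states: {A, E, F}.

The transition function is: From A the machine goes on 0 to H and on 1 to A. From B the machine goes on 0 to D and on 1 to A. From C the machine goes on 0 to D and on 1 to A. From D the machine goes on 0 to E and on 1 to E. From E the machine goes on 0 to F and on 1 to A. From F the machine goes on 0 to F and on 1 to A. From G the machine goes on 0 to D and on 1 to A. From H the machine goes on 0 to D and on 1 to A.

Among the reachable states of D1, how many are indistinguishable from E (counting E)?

2

Reachable states from the start: {A,D,E,F,H}. Unreachable: {B,C,G} — drop them.
Start with accepting vs non-accepting: {A,E,F} | {D,H}.
On input 0, block {A,E,F} splits into {E,F} and {A}.
Split {D,H} by δ(·,0) → {D} and {H}.
The partition is now stable with 4 blocks: {E,F} | {D} | {A} | {H}.
The equivalence class containing E is {E,F}, of size 2.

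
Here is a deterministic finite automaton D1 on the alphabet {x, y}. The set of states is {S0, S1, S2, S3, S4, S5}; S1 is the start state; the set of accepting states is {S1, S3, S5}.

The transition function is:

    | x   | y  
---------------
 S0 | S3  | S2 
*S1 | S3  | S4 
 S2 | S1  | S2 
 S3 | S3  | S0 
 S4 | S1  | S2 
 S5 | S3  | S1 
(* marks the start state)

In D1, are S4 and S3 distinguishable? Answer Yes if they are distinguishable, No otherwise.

First remove the unreachable states {S5}; 5 states remain.
Initial partition by acceptance: {S1,S3} | {S0,S2,S4}.
No further refinement is possible. Final partition (2 blocks): {S1,S3} | {S0,S2,S4}.
S4 and S3 end up in different blocks, so they are distinguishable. For instance, the string 'ε' is accepted from only S3.

Yes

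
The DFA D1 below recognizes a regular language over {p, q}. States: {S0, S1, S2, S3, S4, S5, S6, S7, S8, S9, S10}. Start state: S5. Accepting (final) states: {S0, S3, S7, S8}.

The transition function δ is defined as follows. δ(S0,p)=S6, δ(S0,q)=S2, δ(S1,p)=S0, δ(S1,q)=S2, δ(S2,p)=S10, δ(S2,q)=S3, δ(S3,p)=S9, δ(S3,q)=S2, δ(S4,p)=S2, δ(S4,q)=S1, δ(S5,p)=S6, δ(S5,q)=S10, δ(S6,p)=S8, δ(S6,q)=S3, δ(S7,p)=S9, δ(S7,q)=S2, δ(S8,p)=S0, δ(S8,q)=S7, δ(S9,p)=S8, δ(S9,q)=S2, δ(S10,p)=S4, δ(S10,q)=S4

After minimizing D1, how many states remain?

P0 = {S0,S3,S7,S8} | {S1,S2,S4,S5,S6,S9,S10}.
On input p, block {S0,S3,S7,S8} splits into {S0,S3,S7} and {S8}.
Split {S1,S2,S4,S5,S6,S9,S10} by δ(·,p) → {S2,S4,S5,S10} and {S6,S9} and {S1}.
Split {S2,S4,S5,S10} by δ(·,p) → {S2,S4,S10} and {S5}.
On input q, block {S2,S4,S10} splits into {S2} and {S4} and {S10}.
Split {S6,S9} by δ(·,q) → {S6} and {S9}.
Refine {S0,S3,S7} on symbol p: members go to different blocks, giving {S3,S7} and {S0}.
The partition is now stable with 10 blocks: {S3,S7} | {S2} | {S8} | {S6} | {S1} | {S5} | {S4} | {S10} | {S9} | {S0}.

10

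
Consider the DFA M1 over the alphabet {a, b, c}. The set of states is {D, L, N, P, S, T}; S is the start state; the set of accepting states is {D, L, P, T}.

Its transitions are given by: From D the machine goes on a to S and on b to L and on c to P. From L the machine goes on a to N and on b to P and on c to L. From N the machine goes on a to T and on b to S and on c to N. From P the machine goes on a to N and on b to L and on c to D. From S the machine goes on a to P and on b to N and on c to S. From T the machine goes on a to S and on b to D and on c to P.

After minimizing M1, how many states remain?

Every state is reachable, so we keep all 6.
Start with accepting vs non-accepting: {D,L,P,T} | {N,S}.
The partition is now stable with 2 blocks: {D,L,P,T} | {N,S}.

2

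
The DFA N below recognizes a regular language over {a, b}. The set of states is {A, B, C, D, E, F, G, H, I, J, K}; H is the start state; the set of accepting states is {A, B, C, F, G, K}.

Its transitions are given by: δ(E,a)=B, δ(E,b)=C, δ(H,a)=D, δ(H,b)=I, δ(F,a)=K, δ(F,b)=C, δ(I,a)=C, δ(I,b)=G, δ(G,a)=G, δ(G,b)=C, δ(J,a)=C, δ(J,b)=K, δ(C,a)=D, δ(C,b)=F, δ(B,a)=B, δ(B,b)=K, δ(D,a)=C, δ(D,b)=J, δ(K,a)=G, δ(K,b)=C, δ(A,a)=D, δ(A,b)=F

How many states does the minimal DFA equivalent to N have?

5

Reachable states from the start: {C,D,F,G,H,I,J,K}. Unreachable: {A,B,E} — drop them.
Start with accepting vs non-accepting: {C,F,G,K} | {D,H,I,J}.
On input a, block {C,F,G,K} splits into {F,G,K} and {C}.
On input a, block {D,H,I,J} splits into {D,I,J} and {H}.
On input b, block {D,I,J} splits into {I,J} and {D}.
Stable partition: {F,G,K} | {I,J} | {C} | {H} | {D} — 5 equivalence classes.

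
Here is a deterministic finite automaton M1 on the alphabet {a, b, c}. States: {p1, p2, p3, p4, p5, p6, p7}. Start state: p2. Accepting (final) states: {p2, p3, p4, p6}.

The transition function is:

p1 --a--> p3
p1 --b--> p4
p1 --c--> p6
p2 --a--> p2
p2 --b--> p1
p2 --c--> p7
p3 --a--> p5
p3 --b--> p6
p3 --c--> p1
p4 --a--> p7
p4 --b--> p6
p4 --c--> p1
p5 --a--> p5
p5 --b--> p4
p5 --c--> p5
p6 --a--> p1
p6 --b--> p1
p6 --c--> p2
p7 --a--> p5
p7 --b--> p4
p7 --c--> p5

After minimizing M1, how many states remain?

5

Every state is reachable, so we keep all 7.
P0 = {p2,p3,p4,p6} | {p1,p5,p7}.
On input a, block {p2,p3,p4,p6} splits into {p3,p4,p6} and {p2}.
Refine {p3,p4,p6} on symbol b: members go to different blocks, giving {p3,p4} and {p6}.
Refine {p1,p5,p7} on symbol a: members go to different blocks, giving {p5,p7} and {p1}.
No further refinement is possible. Final partition (5 blocks): {p3,p4} | {p5,p7} | {p2} | {p6} | {p1}.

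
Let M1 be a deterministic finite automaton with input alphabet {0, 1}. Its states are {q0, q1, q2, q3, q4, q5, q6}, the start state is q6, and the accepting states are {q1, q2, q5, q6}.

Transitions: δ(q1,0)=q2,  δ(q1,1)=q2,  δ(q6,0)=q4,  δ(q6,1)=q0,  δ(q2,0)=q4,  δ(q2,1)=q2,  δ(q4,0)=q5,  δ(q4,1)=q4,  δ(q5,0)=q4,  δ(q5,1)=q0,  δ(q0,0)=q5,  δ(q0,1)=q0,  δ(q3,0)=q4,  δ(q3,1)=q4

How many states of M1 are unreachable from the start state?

BFS from q6 reaches {q0, q4, q5, q6}; the 3 state(s) q1, q2, q3 are never visited.

3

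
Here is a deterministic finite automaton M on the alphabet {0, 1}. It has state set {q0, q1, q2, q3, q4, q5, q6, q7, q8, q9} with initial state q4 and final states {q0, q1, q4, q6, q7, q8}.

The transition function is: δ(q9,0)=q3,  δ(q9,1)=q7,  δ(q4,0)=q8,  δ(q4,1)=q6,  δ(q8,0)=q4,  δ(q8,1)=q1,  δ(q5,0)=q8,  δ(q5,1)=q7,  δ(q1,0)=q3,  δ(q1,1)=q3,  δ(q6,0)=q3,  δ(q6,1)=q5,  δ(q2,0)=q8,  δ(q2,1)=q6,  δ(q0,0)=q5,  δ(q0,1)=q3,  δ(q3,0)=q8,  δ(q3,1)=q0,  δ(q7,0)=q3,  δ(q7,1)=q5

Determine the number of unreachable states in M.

No path from q4 leads to q2, q9; the other 8 states are all reachable.

2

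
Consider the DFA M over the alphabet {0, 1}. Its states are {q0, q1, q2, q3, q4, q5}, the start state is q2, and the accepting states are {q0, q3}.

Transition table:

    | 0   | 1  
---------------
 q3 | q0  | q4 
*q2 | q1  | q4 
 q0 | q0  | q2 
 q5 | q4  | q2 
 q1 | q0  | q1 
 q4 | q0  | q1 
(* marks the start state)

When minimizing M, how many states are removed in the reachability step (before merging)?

BFS from q2 reaches {q0, q1, q2, q4}; the 2 state(s) q3, q5 are never visited.

2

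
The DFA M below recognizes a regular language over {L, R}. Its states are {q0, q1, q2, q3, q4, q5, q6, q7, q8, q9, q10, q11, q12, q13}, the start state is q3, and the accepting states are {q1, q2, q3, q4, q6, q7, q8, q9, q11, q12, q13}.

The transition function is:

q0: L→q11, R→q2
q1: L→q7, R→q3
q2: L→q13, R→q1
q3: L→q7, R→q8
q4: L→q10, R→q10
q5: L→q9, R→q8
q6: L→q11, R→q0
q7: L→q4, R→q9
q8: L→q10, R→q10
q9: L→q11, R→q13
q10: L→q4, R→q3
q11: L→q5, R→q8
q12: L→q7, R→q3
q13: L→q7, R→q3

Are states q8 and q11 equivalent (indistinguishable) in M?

States {q0,q1,q2,q6,q12} cannot be reached from the start state, so discard them.
Initial partition by acceptance: {q3,q4,q7,q8,q9,q11,q13} | {q5,q10}.
On input L, block {q3,q4,q7,q8,q9,q11,q13} splits into {q3,q7,q9,q13} and {q4,q8,q11}.
Split {q3,q7,q9,q13} by δ(·,L) → {q3,q13} and {q7,q9}.
Refine {q3,q13} on symbol R: members go to different blocks, giving {q3} and {q13}.
Split {q5,q10} by δ(·,L) → {q5} and {q10}.
Split {q4,q8,q11} by δ(·,L) → {q4,q8} and {q11}.
Refine {q7,q9} on symbol L: members go to different blocks, giving {q7} and {q9}.
No further refinement is possible. Final partition (8 blocks): {q3} | {q5} | {q4,q8} | {q7} | {q13} | {q10} | {q11} | {q9}.
q8 and q11 end up in different blocks, so they are distinguishable. For instance, the string 'R' is accepted from only q11.

No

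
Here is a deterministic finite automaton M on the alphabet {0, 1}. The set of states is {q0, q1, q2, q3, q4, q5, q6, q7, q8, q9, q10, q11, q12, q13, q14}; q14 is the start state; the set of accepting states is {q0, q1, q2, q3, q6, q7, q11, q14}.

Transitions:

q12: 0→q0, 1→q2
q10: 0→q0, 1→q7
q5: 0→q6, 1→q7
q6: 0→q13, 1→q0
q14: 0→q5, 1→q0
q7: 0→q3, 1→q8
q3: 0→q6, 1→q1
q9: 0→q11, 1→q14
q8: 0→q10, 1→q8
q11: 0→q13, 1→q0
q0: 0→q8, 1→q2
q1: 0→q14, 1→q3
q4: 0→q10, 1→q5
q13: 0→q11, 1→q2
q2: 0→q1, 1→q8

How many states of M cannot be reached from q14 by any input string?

3

BFS from q14 reaches {q0, q1, q2, q3, q5, q6, q7, q8, q10, q11, q13, q14}; the 3 state(s) q4, q9, q12 are never visited.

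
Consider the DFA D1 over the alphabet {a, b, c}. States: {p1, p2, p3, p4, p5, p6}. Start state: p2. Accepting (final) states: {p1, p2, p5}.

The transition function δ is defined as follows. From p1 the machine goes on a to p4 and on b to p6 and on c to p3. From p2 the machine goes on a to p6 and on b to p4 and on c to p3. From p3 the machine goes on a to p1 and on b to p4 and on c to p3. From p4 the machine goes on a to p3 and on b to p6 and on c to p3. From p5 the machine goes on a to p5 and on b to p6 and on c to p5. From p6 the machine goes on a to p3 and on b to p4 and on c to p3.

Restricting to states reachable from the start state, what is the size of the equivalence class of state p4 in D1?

States {p5} cannot be reached from the start state, so discard them.
Start with accepting vs non-accepting: {p1,p2} | {p3,p4,p6}.
Refine {p3,p4,p6} on symbol a: members go to different blocks, giving {p4,p6} and {p3}.
The partition is now stable with 3 blocks: {p1,p2} | {p4,p6} | {p3}.
State p4 belongs to the block {p4,p6}, which has 2 states.

2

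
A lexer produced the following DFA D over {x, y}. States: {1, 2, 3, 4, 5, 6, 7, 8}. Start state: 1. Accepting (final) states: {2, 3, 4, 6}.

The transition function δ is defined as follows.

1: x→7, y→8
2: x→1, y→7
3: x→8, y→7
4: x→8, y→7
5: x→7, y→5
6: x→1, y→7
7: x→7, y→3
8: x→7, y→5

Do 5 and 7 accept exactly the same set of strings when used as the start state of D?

First remove the unreachable states {2,4,6}; 5 states remain.
Start with accepting vs non-accepting: {3} | {1,5,7,8}.
Refine {1,5,7,8} on symbol y: members go to different blocks, giving {1,5,8} and {7}.
No further refinement is possible. Final partition (3 blocks): {3} | {1,5,8} | {7}.
5 and 7 end up in different blocks, so they are distinguishable. For instance, the string 'y' is accepted from only 7.

No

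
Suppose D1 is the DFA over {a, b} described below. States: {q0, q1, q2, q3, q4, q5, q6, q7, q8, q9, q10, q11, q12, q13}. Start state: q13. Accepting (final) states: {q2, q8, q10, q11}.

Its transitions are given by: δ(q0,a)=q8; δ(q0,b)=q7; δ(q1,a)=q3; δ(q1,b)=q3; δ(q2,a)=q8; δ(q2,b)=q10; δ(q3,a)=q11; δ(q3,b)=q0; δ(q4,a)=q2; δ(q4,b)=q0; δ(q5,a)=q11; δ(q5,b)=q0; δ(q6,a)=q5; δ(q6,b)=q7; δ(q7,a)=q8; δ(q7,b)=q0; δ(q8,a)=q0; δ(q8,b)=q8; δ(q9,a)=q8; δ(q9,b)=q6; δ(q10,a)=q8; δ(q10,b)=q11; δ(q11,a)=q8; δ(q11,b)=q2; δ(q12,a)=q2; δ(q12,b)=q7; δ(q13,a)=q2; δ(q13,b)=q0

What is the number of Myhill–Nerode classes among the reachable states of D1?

States {q1,q3,q4,q5,q6,q9,q12} cannot be reached from the start state, so discard them.
Start with accepting vs non-accepting: {q2,q8,q10,q11} | {q0,q7,q13}.
On input a, block {q2,q8,q10,q11} splits into {q2,q10,q11} and {q8}.
Refine {q0,q7,q13} on symbol a: members go to different blocks, giving {q0,q7} and {q13}.
The partition is now stable with 4 blocks: {q2,q10,q11} | {q0,q7} | {q8} | {q13}.

4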